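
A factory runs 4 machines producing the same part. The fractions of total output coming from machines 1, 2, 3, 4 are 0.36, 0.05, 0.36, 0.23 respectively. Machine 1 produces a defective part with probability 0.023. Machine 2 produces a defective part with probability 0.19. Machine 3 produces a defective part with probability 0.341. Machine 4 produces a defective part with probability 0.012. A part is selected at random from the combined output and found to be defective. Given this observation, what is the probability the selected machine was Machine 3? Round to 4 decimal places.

Posterior probability ≈ 0.8567

Tabulate prior·likelihood by source: [1] prior 0.36, lik 0.023, product 0.008280; [2] prior 0.05, lik 0.19, product 0.009500; [3] prior 0.36, lik 0.341, product 0.1228; [4] prior 0.23, lik 0.012, product 0.002760.
Normalizing constant = 0.14330; the posterior for Machine 3 is its product over the sum, 0.1228/0.14330 = 0.8567.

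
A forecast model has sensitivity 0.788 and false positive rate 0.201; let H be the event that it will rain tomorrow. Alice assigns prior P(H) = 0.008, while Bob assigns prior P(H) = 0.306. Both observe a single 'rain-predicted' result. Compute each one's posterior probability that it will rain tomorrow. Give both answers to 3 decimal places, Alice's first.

Alice: 0.031; Bob: 0.634

The likelihood ratio for a 'rain-predicted' result is 0.788/0.201 = 3.9204.
Alice: prior odds 0.008/0.992 = 0.0080645; posterior odds 0.031616; posterior probability 0.031.
Bob: prior odds 0.306/0.694 = 0.44092; posterior odds 1.7286; posterior probability 0.634.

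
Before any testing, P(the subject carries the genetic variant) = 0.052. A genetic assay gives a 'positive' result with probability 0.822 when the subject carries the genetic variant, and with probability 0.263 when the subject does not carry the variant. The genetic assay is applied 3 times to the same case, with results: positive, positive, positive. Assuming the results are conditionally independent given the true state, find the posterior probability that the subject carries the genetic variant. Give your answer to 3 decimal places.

Let H be the event that the subject carries the genetic variant; start with P(H) = 0.052. P('positive'|H) = 0.822, P('positive'|¬H) = 0.263.
Update on result 1 ('positive'): P(H) ← 0.822·0.0520 / (0.822·0.0520 + 0.263·0.9480) = 0.042744/0.29207 = 0.1463.
Update on result 2 ('positive'): P(H) ← 0.822·0.1463 / (0.822·0.1463 + 0.263·0.8537) = 0.12030/0.34481 = 0.3489.
Update on result 3 ('positive'): P(H) ← 0.822·0.3489 / (0.822·0.3489 + 0.263·0.6511) = 0.28678/0.45803 = 0.6261.

Posterior P(H) ≈ 0.626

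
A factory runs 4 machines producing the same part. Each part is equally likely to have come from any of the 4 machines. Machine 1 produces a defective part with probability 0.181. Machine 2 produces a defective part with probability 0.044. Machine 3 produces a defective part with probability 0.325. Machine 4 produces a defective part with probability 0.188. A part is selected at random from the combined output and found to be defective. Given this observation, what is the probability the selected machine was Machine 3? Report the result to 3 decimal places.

P(defective|M1) = 0.181; P(defective|M2) = 0.044; P(defective|M3) = 0.325; P(defective|M4) = 0.188.
Prior × likelihood for each source: 0.25·0.181=0.04525, 0.25·0.044=0.01100, 0.25·0.325=0.08125, 0.25·0.188=0.04700. Summing gives P(defective) = 0.18450.
P(Machine 3 | defective) = 0.08125 / 0.18450 = 0.440.

Posterior probability ≈ 0.440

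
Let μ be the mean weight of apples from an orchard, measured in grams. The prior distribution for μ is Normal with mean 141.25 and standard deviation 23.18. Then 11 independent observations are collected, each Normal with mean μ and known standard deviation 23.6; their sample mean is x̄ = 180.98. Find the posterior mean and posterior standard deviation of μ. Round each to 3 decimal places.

Prior precision 1/τ₀² = 1/23.18² = 0.00186111; data precision n/σ² = 11/23.6² = 0.0197501.
Posterior precision = 0.00186111 + 0.0197501 = 0.0216112, giving posterior SD = 1/√0.0216112 = 6.802.
Posterior mean = (0.00186111·141.25 + 0.0197501·180.98) / 0.0216112 = 177.559.

Posterior mean ≈ 177.559; posterior SD ≈ 6.802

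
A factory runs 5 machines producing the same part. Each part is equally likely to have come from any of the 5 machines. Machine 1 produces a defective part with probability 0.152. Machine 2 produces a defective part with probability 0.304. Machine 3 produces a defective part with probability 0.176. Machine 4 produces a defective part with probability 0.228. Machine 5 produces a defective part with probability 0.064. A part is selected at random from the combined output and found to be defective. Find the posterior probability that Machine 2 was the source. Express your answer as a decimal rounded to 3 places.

Posterior probability ≈ 0.329

Tabulate prior·likelihood by source: [1] prior 0.2, lik 0.152, product 0.03040; [2] prior 0.2, lik 0.304, product 0.06080; [3] prior 0.2, lik 0.176, product 0.03520; [4] prior 0.2, lik 0.228, product 0.04560; [5] prior 0.2, lik 0.064, product 0.01280.
Normalizing constant = 0.18480; the posterior for Machine 2 is its product over the sum, 0.06080/0.18480 = 0.329.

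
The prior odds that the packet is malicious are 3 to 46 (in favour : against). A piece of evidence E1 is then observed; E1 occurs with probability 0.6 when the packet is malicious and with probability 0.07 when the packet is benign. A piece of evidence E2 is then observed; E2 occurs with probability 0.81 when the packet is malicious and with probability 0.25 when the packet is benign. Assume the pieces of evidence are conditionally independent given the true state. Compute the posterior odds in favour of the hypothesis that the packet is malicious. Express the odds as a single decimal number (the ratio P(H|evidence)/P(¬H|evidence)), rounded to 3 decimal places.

Prior odds = 3/46 = 0.065217.
Likelihood ratio for E1 = 0.6/0.07 = 8.5714.
Likelihood ratio for E2 = 0.81/0.25 = 3.2400.
Posterior odds = prior odds × LR₁ × LR₂ = 1.8112.

Posterior odds ≈ 1.811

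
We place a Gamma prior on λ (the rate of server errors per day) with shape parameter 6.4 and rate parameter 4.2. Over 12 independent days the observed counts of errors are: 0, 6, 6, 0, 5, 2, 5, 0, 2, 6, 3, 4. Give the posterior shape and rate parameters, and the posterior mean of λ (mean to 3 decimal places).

Total count ∑xᵢ = 39 over n = 12 days.
Gamma is conjugate to the Poisson likelihood: posterior is Gamma(shape = 6.4+39 = 45.4, rate = 4.2+12 = 16.2).
Posterior mean = shape/rate = 45.4/16.2 = 2.802.

Posterior: Gamma(shape=45.4, rate=16.2); mean ≈ 2.802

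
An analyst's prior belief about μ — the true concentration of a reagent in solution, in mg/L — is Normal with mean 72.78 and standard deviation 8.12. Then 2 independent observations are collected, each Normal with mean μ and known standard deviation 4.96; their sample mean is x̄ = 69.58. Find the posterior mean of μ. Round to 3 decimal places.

With known σ, the Normal prior is conjugate. Weight on the data is w = (n/σ²)/(n/σ² + 1/τ₀²) = 0.0812955/(0.0812955+0.0151666) = 0.84277.
Posterior mean = w·x̄ + (1−w)·μ₀ = 0.84277·69.58 + 0.15723·72.78 = 70.083.

Posterior mean ≈ 70.083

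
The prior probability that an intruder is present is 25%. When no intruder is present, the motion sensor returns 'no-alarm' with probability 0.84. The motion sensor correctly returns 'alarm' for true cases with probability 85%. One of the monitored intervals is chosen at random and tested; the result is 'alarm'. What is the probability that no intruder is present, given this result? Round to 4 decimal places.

Let H be the event that an intruder is present. P(H) = 0.25, so P(¬H) = 0.75. With E the 'alarm' result, P(E|H) = 0.85 and P(E|¬H) = 0.16.
P(E) = 0.85·0.25 + 0.16·0.75 = 0.21250 + 0.12000 = 0.33250.
By Bayes' theorem, P(H|E) = 0.21250 / 0.33250 = 0.6391. Hence P(¬H|E) = 1 − 0.6391 = 0.3609.

P(¬H | E) ≈ 0.3609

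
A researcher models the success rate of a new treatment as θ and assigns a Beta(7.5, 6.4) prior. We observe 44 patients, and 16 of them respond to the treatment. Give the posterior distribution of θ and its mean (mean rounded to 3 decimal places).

Observing 16 successes and 28 failures updates Beta(7.5, 6.4) by adding the success and failure counts to the two shape parameters: α = 7.5+16 = 23.5, β = 6.4+28 = 34.4.
E[θ | data] = 23.5/(23.5+34.4) = 0.406.

Posterior: Beta(23.5, 34.4); mean ≈ 0.406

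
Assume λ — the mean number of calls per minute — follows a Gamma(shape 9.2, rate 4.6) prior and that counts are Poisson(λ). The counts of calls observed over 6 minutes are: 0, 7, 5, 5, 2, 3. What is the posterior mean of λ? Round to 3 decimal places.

Posterior mean ≈ 2.943

Total count ∑xᵢ = 22 over n = 6 minutes.
Gamma is conjugate to the Poisson likelihood: posterior is Gamma(shape = 9.2+22 = 31.2, rate = 4.6+6 = 10.6).
Posterior mean = shape/rate = 31.2/10.6 = 2.943.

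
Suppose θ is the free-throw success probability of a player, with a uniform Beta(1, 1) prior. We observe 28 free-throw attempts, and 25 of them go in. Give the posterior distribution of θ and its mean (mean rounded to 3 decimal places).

The binomial likelihood is conjugate to the Beta prior: with 25 successes and 3 failures, the posterior is Beta(1+25, 1+3) = Beta(26, 4).
E[θ | data] = 26/(26+4) = 0.867.

Posterior: Beta(26, 4); mean ≈ 0.867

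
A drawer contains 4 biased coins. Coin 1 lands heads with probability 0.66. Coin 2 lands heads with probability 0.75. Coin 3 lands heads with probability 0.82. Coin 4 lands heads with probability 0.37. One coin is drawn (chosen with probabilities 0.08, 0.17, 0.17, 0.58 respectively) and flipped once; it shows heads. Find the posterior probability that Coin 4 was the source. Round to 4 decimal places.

Tabulate prior·likelihood by source: [1] prior 0.08, lik 0.66, product 0.05280; [2] prior 0.17, lik 0.75, product 0.1275; [3] prior 0.17, lik 0.82, product 0.1394; [4] prior 0.58, lik 0.37, product 0.2146.
Normalizing constant = 0.53430; the posterior for Coin 4 is its product over the sum, 0.2146/0.53430 = 0.4016.

Posterior probability ≈ 0.4016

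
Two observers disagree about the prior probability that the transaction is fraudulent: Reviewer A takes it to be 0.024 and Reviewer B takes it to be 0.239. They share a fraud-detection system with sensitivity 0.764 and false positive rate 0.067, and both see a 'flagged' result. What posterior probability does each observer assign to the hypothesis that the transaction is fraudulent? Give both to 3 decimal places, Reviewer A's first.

The likelihood ratio for a 'flagged' result is 0.764/0.067 = 11.403.
Reviewer A: prior odds 0.024/0.976 = 0.024590; posterior odds 0.28040; posterior probability 0.219.
Reviewer B: prior odds 0.239/0.761 = 0.31406; posterior odds 3.5812; posterior probability 0.782.

Reviewer A: 0.219; Reviewer B: 0.782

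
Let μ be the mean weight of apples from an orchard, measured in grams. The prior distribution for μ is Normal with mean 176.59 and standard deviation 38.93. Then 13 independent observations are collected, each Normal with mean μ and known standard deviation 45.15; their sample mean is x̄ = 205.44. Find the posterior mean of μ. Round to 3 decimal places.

Prior precision 1/τ₀² = 1/38.93² = 0.00065983; data precision n/σ² = 13/45.15² = 0.00637717.
Posterior precision = 0.00065983 + 0.00637717 = 0.00703700.
Posterior mean = (0.00065983·176.59 + 0.00637717·205.44) / 0.00703700 = 202.735.

Posterior mean ≈ 202.735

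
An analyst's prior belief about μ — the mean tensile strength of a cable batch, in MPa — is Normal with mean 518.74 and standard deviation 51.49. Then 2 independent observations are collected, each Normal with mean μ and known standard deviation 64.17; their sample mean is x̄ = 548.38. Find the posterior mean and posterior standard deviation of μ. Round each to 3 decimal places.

Posterior mean ≈ 535.424; posterior SD ≈ 34.043

Prior precision 1/τ₀² = 1/51.49² = 0.00037718; data precision n/σ² = 2/64.17² = 0.00048570.
Posterior precision = 0.00037718 + 0.00048570 = 0.00086288, giving posterior SD = 1/√0.00086288 = 34.043.
Posterior mean = (0.00037718·518.74 + 0.00048570·548.38) / 0.00086288 = 535.424.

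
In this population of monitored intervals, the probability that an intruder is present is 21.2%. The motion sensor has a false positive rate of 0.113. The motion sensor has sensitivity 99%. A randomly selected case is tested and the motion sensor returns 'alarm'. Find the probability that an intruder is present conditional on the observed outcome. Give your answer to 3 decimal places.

Let H be the event that an intruder is present. P(H) = 0.212, so P(¬H) = 0.788. With E the 'alarm' result, P(E|H) = 0.99 and P(E|¬H) = 0.113.
P(E) = 0.99·0.212 + 0.113·0.788 = 0.20988 + 0.089044 = 0.29892.
By Bayes' theorem, P(H|E) = 0.20988 / 0.29892 = 0.702.

P(H | E) ≈ 0.702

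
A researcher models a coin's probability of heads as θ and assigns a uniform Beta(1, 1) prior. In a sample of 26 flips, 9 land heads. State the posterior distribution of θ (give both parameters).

Observing 9 successes and 17 failures updates Beta(1, 1) by adding the success and failure counts to the two shape parameters: α = 1+9 = 10, β = 1+17 = 18.

Posterior: Beta(10, 18)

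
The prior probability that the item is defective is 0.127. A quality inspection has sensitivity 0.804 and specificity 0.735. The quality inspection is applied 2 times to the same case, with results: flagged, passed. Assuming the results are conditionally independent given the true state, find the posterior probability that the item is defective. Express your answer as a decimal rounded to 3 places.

Posterior P(H) ≈ 0.105

Let H be the event that the item is defective; start with P(H) = 0.127. P('flagged'|H) = 0.804, P('flagged'|¬H) = 0.265.
Update on result 1 ('flagged'): P(H) ← 0.804·0.1270 / (0.804·0.1270 + 0.265·0.8730) = 0.10211/0.33345 = 0.3062.
Update on result 2 ('passed'): P(H) ← 0.196·0.3062 / (0.196·0.3062 + 0.735·0.6938) = 0.060018/0.56995 = 0.1053.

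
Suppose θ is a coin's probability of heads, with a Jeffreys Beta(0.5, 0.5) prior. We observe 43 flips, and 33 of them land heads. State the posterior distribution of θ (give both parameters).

The binomial likelihood is conjugate to the Beta prior: with 33 successes and 10 failures, the posterior is Beta(0.5+33, 0.5+10) = Beta(33.5, 10.5).

Posterior: Beta(33.5, 10.5)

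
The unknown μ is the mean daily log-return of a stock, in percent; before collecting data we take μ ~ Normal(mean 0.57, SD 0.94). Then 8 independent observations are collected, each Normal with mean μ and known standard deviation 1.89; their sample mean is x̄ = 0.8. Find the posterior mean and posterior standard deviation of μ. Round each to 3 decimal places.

Prior precision 1/τ₀² = 1/0.94² = 1.13173; data precision n/σ² = 8/1.89² = 2.23958.
Posterior precision = 1.13173 + 2.23958 = 3.37131, giving posterior SD = 1/√3.37131 = 0.545.
Posterior mean = (1.13173·0.57 + 2.23958·0.8) / 3.37131 = 0.723.

Posterior mean ≈ 0.723; posterior SD ≈ 0.545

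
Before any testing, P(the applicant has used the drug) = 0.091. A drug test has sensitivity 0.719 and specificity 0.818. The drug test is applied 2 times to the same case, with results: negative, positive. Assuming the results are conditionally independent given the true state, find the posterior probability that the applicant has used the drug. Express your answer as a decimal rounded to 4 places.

Posterior P(H) ≈ 0.1196

Let H be the event that the applicant has used the drug; start with P(H) = 0.091. P('positive'|H) = 0.719, P('positive'|¬H) = 0.182.
Update on result 1 ('negative'): P(H) ← 0.281·0.0910 / (0.281·0.0910 + 0.818·0.9090) = 0.025571/0.76913 = 0.0332.
Update on result 2 ('positive'): P(H) ← 0.719·0.0332 / (0.719·0.0332 + 0.182·0.9668) = 0.023904/0.19985 = 0.1196.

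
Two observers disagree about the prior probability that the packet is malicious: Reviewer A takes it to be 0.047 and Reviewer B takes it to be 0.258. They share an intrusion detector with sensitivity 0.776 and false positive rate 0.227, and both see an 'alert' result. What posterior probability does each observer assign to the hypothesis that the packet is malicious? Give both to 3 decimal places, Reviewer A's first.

P('+'|H) = 0.776, P('+'|¬H) = 0.227.
Reviewer A: numerator 0.776·0.047 = 0.036472; evidence = 0.036472+0.227·0.953 = 0.25280; posterior = 0.144.
Reviewer B: numerator 0.776·0.258 = 0.20021; evidence = 0.20021+0.227·0.742 = 0.36864; posterior = 0.543.

Reviewer A: 0.144; Reviewer B: 0.543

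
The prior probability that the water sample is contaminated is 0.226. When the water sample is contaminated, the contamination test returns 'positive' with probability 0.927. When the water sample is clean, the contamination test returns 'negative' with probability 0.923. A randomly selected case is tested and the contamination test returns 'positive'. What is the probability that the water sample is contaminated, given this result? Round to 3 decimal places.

P(H | E) ≈ 0.779

Write H for 'the water sample is contaminated'. Prior odds H:¬H = 0.226/0.774 = 0.29199. For the 'positive' outcome, the likelihood ratio is 0.927/0.077 = 12.039.
Posterior odds = 0.29199 × 12.039 = 3.5153, so P(H|E) = 3.5153/(1+3.5153) = 0.779.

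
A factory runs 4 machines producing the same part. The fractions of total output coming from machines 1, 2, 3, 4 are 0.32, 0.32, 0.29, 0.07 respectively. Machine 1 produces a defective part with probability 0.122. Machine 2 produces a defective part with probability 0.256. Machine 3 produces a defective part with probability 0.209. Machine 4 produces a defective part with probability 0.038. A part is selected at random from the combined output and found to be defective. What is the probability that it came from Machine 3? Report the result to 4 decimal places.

P(defective|M1) = 0.122; P(defective|M2) = 0.256; P(defective|M3) = 0.209; P(defective|M4) = 0.038.
Prior × likelihood for each source: 0.32·0.122=0.03904, 0.32·0.256=0.08192, 0.29·0.209=0.06061, 0.07·0.038=0.002660. Summing gives P(defective) = 0.18423.
P(Machine 3 | defective) = 0.06061 / 0.18423 = 0.3290.

Posterior probability ≈ 0.3290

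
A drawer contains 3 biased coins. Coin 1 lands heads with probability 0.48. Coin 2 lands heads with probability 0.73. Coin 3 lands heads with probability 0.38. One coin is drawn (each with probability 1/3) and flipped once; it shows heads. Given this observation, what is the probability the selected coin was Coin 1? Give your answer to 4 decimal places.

P(heads|C1) = 0.48; P(heads|C2) = 0.73; P(heads|C3) = 0.38.
Prior × likelihood for each source: 0.333333·0.48=0.1600, 0.333333·0.73=0.2433, 0.333333·0.38=0.1267. Summing gives P(heads) = 0.53000.
P(Coin 1 | heads) = 0.1600 / 0.53000 = 0.3019.

Posterior probability ≈ 0.3019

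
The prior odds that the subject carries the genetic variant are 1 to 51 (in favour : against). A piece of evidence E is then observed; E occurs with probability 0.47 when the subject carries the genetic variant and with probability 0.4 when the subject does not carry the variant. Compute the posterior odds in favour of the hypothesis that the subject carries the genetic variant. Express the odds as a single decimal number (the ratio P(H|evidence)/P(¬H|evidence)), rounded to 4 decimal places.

Posterior odds ≈ 0.0230

Prior odds = 1/51 = 0.019608.
Likelihood ratio for E = 0.47/0.4 = 1.1750.
Posterior odds = prior odds × LR = 0.023039.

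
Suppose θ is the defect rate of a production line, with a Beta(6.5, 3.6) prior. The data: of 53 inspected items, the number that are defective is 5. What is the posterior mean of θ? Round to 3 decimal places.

The binomial likelihood is conjugate to the Beta prior: with 5 successes and 48 failures, the posterior is Beta(6.5+5, 3.6+48) = Beta(11.5, 51.6).
Posterior mean = α/(α+β) = 11.5/63.1 = 0.182.

Posterior mean ≈ 0.182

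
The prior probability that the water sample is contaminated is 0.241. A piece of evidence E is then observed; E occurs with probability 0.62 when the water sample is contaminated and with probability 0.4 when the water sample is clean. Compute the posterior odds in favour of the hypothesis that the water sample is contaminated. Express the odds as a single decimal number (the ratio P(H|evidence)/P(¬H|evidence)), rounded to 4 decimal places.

Posterior odds ≈ 0.4922

Prior odds = 0.241/(1−0.241) = 0.31752.
Likelihood ratio for E = 0.62/0.4 = 1.5500.
Posterior odds = prior odds × LR = 0.49216.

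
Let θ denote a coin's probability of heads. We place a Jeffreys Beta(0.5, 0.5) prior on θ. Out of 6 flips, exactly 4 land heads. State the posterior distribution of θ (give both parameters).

Posterior: Beta(4.5, 2.5)

Observing 4 successes and 2 failures updates Beta(0.5, 0.5) by adding the success and failure counts to the two shape parameters: α = 0.5+4 = 4.5, β = 0.5+2 = 2.5.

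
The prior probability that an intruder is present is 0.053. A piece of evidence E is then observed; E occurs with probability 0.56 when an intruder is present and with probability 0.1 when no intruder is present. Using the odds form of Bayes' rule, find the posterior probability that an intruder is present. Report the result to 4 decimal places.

Posterior probability ≈ 0.2386

Prior odds = 0.053/(1−0.053) = 0.055966. In log-odds, ln(0.055966) = -2.8830.
Add log likelihood ratio: ln(5.6000) = 1.7228.
Posterior log-odds = -1.1602, so posterior odds = exp(-1.1602) = 0.31341. Converting, P(H|E) = 0.31341/1.3134 = 0.2386.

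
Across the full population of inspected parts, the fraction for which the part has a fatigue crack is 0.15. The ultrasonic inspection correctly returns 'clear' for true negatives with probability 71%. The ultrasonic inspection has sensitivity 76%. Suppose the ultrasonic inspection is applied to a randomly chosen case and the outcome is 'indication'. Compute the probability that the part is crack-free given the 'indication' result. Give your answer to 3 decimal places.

Let H be the event that the part has a fatigue crack. P(H) = 0.15, so P(¬H) = 0.85. With E the 'indication' result, P(E|H) = 0.76 and P(E|¬H) = 0.29.
P(E) = 0.76·0.15 + 0.29·0.85 = 0.11400 + 0.24650 = 0.36050.
By Bayes' theorem, P(H|E) = 0.11400 / 0.36050 = 0.316. Hence P(¬H|E) = 1 − 0.316 = 0.684.

P(¬H | E) ≈ 0.684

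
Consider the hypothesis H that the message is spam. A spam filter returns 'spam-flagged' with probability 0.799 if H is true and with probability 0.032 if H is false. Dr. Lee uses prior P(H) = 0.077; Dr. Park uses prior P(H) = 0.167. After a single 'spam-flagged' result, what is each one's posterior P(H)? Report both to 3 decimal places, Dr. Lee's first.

The likelihood ratio for a 'spam-flagged' result is 0.799/0.032 = 24.969.
Dr. Lee: prior odds 0.077/0.923 = 0.083424; posterior odds 2.0830; posterior probability 0.676.
Dr. Park: prior odds 0.167/0.833 = 0.20048; posterior odds 5.0057; posterior probability 0.833.

Dr. Lee: 0.676; Dr. Park: 0.833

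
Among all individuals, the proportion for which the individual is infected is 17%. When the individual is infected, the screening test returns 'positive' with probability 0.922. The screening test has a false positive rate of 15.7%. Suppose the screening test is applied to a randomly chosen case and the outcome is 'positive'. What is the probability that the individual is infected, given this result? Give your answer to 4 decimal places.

P(H | E) ≈ 0.5460

Let H be the event that the individual is infected. P(H) = 0.17, so P(¬H) = 0.83. With E the 'positive' result, P(E|H) = 0.922 and P(E|¬H) = 0.157.
P(E) = 0.922·0.17 + 0.157·0.83 = 0.15674 + 0.13031 = 0.28705.
By Bayes' theorem, P(H|E) = 0.15674 / 0.28705 = 0.5460.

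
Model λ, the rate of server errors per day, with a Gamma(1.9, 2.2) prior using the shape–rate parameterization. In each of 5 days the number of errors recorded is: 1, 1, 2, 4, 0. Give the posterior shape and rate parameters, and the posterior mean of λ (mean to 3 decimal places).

The Poisson likelihood adds the total count to the shape and the number of exposure periods to the rate. Here ∑xᵢ = 8 and n = 5, so shape 1.9→9.9 and rate 2.2→7.2.
E[λ | data] = 9.9/7.2 = 1.375.

Posterior: Gamma(shape=9.9, rate=7.2); mean ≈ 1.375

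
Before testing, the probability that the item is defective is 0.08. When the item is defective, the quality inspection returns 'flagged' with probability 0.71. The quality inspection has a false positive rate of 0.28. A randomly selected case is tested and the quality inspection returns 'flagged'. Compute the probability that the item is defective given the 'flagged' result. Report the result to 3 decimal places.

P(H | E) ≈ 0.181

Let H be the event that the item is defective. P(H) = 0.08, so P(¬H) = 0.92. With E the 'flagged' result, P(E|H) = 0.71 and P(E|¬H) = 0.28.
P(E) = 0.71·0.08 + 0.28·0.92 = 0.056800 + 0.25760 = 0.31440.
By Bayes' theorem, P(H|E) = 0.056800 / 0.31440 = 0.181.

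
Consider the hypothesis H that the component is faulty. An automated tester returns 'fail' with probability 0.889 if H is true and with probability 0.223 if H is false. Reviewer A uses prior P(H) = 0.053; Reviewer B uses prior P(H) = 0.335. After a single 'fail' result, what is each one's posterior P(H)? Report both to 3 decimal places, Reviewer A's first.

Reviewer A: 0.182; Reviewer B: 0.668

P('+'|H) = 0.889, P('+'|¬H) = 0.223.
Reviewer A: numerator 0.889·0.053 = 0.047117; evidence = 0.047117+0.223·0.947 = 0.25830; posterior = 0.182.
Reviewer B: numerator 0.889·0.335 = 0.29781; evidence = 0.29781+0.223·0.665 = 0.44611; posterior = 0.668.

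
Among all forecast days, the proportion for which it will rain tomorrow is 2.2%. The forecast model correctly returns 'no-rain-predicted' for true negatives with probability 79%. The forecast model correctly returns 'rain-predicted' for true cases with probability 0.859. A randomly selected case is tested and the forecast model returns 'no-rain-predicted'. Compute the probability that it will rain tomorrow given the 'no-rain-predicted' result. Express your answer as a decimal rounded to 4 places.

P(H | E) ≈ 0.0040

Write H for 'it will rain tomorrow'. Prior odds H:¬H = 0.022/0.978 = 0.022495. For the 'no-rain-predicted' outcome, the likelihood ratio is 0.141/0.79 = 0.17848.
Posterior odds = 0.022495 × 0.17848 = 0.0040149, so P(H|E) = 0.0040149/(1+0.0040149) = 0.0040.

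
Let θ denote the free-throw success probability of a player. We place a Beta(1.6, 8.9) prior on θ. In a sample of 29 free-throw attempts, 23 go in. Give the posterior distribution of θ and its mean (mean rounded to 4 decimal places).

Posterior: Beta(24.6, 14.9); mean ≈ 0.6228

Observing 23 successes and 6 failures updates Beta(1.6, 8.9) by adding the success and failure counts to the two shape parameters: α = 1.6+23 = 24.6, β = 8.9+6 = 14.9.
E[θ | data] = 24.6/(24.6+14.9) = 0.6228.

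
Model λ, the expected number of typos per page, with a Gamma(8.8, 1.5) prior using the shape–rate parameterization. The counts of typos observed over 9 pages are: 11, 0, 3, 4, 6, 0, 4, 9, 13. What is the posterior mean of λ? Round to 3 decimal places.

The Poisson likelihood adds the total count to the shape and the number of exposure periods to the rate. Here ∑xᵢ = 50 and n = 9, so shape 8.8→58.8 and rate 1.5→10.5.
Posterior mean = shape/rate = 58.8/10.5 = 5.600.

Posterior mean ≈ 5.600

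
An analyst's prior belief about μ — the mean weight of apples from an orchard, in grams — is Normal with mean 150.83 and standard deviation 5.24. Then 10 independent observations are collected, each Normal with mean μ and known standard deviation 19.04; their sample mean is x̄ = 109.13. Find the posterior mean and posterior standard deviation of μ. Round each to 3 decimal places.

Posterior mean ≈ 132.858; posterior SD ≈ 3.953

Prior precision 1/τ₀² = 1/5.24² = 0.0364198; data precision n/σ² = 10/19.04² = 0.0275846.
Posterior precision = 0.0364198 + 0.0275846 = 0.0640044, giving posterior SD = 1/√0.0640044 = 3.953.
Posterior mean = (0.0364198·150.83 + 0.0275846·109.13) / 0.0640044 = 132.858.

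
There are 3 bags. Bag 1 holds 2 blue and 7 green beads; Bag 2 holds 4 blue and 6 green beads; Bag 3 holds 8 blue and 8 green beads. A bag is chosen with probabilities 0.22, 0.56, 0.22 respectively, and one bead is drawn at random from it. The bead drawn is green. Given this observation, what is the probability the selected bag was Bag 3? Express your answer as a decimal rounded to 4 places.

Tabulate prior·likelihood by source: [1] prior 0.22, lik 0.7778, product 0.1711; [2] prior 0.56, lik 0.6, product 0.3360; [3] prior 0.22, lik 0.5, product 0.1100.
Normalizing constant = 0.61711; the posterior for Bag 3 is its product over the sum, 0.1100/0.61711 = 0.1782.

Posterior probability ≈ 0.1782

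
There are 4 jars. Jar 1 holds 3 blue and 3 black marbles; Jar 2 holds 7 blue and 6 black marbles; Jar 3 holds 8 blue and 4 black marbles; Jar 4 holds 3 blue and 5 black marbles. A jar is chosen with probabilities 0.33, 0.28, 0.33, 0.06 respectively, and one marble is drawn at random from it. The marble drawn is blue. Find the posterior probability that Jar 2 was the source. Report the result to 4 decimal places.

Tabulate prior·likelihood by source: [1] prior 0.33, lik 0.5, product 0.1650; [2] prior 0.28, lik 0.5385, product 0.1508; [3] prior 0.33, lik 0.6667, product 0.2200; [4] prior 0.06, lik 0.375, product 0.02250.
Normalizing constant = 0.55827; the posterior for Jar 2 is its product over the sum, 0.1508/0.55827 = 0.2701.

Posterior probability ≈ 0.2701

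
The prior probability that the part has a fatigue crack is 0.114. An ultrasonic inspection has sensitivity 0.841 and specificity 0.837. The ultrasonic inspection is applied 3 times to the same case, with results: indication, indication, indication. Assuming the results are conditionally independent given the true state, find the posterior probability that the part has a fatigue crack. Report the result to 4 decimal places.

With H the event that the part has a fatigue crack, the joint likelihood of the observed sequence is P(data|H) = 0.841·0.841·0.841 = 0.59482 and P(data|¬H) = 0.163·0.163·0.163 = 0.0043307.
Bayes: P(H|data) = 0.114·0.59482 / (0.114·0.59482 + 0.886·0.0043307) = 0.067810/0.071647 = 0.9464.

Posterior P(H) ≈ 0.9464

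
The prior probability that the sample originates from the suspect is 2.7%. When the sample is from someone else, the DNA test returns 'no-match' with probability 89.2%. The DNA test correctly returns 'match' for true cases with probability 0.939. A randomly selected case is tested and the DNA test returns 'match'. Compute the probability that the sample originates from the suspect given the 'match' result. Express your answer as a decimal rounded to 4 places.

Write H for 'the sample originates from the suspect'. Prior odds H:¬H = 0.027/0.973 = 0.027749. For the 'match' outcome, the likelihood ratio is 0.939/0.108 = 8.6944.
Posterior odds = 0.027749 × 8.6944 = 0.24126, so P(H|E) = 0.24126/(1+0.24126) = 0.1944.

P(H | E) ≈ 0.1944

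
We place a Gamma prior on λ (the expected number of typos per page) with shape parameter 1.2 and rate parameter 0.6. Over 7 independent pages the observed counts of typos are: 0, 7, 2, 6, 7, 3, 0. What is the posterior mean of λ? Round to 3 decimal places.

Posterior mean ≈ 3.447

Total count ∑xᵢ = 25 over n = 7 pages.
Gamma is conjugate to the Poisson likelihood: posterior is Gamma(shape = 1.2+25 = 26.2, rate = 0.6+7 = 7.6).
Posterior mean = shape/rate = 26.2/7.6 = 3.447.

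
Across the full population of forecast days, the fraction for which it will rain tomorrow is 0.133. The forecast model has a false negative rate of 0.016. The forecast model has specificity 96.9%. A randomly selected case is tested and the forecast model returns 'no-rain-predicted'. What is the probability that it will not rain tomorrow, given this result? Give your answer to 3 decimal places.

Let H be the event that it will rain tomorrow. P(H) = 0.133, so P(¬H) = 0.867. With E the 'no-rain-predicted' result, P(E|H) = 0.016 and P(E|¬H) = 0.969.
P(E) = 0.016·0.133 + 0.969·0.867 = 0.0021280 + 0.84012 = 0.84225.
By Bayes' theorem, P(H|E) = 0.0021280 / 0.84225 = 0.003. Hence P(¬H|E) = 1 − 0.003 = 0.997.

P(¬H | E) ≈ 0.997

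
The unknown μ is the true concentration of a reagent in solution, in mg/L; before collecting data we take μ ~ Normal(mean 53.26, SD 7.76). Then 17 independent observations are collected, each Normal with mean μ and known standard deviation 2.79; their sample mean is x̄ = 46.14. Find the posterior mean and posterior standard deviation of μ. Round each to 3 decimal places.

Posterior mean ≈ 46.194; posterior SD ≈ 0.674

Prior precision 1/τ₀² = 1/7.76² = 0.0166064; data precision n/σ² = 17/2.79² = 2.18394.
Posterior precision = 0.0166064 + 2.18394 = 2.20055, giving posterior SD = 1/√2.20055 = 0.674.
Posterior mean = (0.0166064·53.26 + 2.18394·46.14) / 2.20055 = 46.194.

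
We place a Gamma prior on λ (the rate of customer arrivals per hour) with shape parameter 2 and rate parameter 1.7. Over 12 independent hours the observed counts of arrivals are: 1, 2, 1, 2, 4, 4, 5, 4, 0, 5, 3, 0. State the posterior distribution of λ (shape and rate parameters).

Posterior: Gamma(shape=33, rate=13.7)

Total count ∑xᵢ = 31 over n = 12 hours.
Gamma is conjugate to the Poisson likelihood: posterior is Gamma(shape = 2+31 = 33, rate = 1.7+12 = 13.7).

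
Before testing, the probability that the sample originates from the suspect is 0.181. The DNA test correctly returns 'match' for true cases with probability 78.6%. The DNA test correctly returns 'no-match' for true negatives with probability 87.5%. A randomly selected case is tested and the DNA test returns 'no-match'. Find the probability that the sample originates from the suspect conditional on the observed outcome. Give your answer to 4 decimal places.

Let H be the event that the sample originates from the suspect. P(H) = 0.181, so P(¬H) = 0.819. With E the 'no-match' result, P(E|H) = 0.214 and P(E|¬H) = 0.875.
P(E) = 0.214·0.181 + 0.875·0.819 = 0.038734 + 0.71662 = 0.75536.
By Bayes' theorem, P(H|E) = 0.038734 / 0.75536 = 0.0513.

P(H | E) ≈ 0.0513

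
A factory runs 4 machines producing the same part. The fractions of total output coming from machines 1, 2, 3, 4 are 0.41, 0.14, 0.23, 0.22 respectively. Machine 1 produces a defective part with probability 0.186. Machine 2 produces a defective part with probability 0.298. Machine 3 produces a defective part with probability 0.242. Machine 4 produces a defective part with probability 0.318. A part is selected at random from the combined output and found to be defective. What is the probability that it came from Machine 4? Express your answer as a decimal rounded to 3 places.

P(defective|M1) = 0.186; P(defective|M2) = 0.298; P(defective|M3) = 0.242; P(defective|M4) = 0.318.
Prior × likelihood for each source: 0.41·0.186=0.07626, 0.14·0.298=0.04172, 0.23·0.242=0.05566, 0.22·0.318=0.06996. Summing gives P(defective) = 0.24360.
P(Machine 4 | defective) = 0.06996 / 0.24360 = 0.287.

Posterior probability ≈ 0.287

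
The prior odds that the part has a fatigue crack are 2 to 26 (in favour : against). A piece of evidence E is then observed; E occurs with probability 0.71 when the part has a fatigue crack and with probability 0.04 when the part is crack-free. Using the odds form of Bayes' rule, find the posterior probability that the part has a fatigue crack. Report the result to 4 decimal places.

Posterior probability ≈ 0.5772

Prior odds = 2/26 = 0.076923. In log-odds, ln(0.076923) = -2.5649.
Add log likelihood ratio: ln(17.750) = 2.8764.
Posterior log-odds = 0.31144, so posterior odds = exp(0.31144) = 1.3654. Converting, P(H|E) = 1.3654/2.3654 = 0.5772.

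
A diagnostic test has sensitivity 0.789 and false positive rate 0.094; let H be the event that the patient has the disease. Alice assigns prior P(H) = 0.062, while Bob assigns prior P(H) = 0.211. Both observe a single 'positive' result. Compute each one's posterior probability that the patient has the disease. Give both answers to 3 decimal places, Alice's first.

The likelihood ratio for a 'positive' result is 0.789/0.094 = 8.3936.
Alice: prior odds 0.062/0.938 = 0.066098; posterior odds 0.55480; posterior probability 0.357.
Bob: prior odds 0.211/0.789 = 0.26743; posterior odds 2.2447; posterior probability 0.692.

Alice: 0.357; Bob: 0.692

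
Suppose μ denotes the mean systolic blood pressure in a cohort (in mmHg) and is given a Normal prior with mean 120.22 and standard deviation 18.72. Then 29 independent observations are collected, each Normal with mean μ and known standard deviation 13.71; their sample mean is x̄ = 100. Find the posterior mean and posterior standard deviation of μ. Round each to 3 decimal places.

Posterior mean ≈ 100.367; posterior SD ≈ 2.523

With known σ, the Normal prior is conjugate. Weight on the data is w = (n/σ²)/(n/σ² + 1/τ₀²) = 0.154285/(0.154285+0.00285357) = 0.98184.
Posterior mean = w·x̄ + (1−w)·μ₀ = 0.98184·100 + 0.018160·120.22 = 100.367. Posterior variance = 1/(0.154285+0.00285357) = 6.36382, so SD = 2.523.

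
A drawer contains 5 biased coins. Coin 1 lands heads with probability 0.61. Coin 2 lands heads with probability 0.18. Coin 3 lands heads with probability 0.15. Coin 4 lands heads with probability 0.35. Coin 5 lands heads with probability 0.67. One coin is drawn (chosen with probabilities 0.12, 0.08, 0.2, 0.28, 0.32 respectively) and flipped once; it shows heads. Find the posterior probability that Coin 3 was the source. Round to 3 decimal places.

Posterior probability ≈ 0.070

P(heads|C1) = 0.61; P(heads|C2) = 0.18; P(heads|C3) = 0.15; P(heads|C4) = 0.35; P(heads|C5) = 0.67.
Prior × likelihood for each source: 0.12·0.61=0.07320, 0.08·0.18=0.01440, 0.2·0.15=0.03000, 0.28·0.35=0.09800, 0.32·0.67=0.2144. Summing gives P(heads) = 0.43000.
P(Coin 3 | heads) = 0.03000 / 0.43000 = 0.070.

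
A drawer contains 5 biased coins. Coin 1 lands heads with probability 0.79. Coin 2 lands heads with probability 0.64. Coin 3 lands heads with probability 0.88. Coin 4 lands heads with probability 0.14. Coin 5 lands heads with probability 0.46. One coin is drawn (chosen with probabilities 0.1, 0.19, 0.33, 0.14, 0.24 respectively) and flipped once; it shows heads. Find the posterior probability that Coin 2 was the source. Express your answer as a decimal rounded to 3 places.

Posterior probability ≈ 0.196

P(heads|C1) = 0.79; P(heads|C2) = 0.64; P(heads|C3) = 0.88; P(heads|C4) = 0.14; P(heads|C5) = 0.46.
Prior × likelihood for each source: 0.1·0.79=0.07900, 0.19·0.64=0.1216, 0.33·0.88=0.2904, 0.14·0.14=0.01960, 0.24·0.46=0.1104. Summing gives P(heads) = 0.62100.
P(Coin 2 | heads) = 0.1216 / 0.62100 = 0.196.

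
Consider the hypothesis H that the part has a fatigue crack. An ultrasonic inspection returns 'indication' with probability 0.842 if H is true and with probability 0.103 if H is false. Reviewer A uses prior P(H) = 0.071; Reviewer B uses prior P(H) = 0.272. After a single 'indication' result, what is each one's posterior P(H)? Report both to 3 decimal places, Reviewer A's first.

Reviewer A: 0.385; Reviewer B: 0.753

P('+'|H) = 0.842, P('+'|¬H) = 0.103.
Reviewer A: numerator 0.842·0.071 = 0.059782; evidence = 0.059782+0.103·0.929 = 0.15547; posterior = 0.385.
Reviewer B: numerator 0.842·0.272 = 0.22902; evidence = 0.22902+0.103·0.728 = 0.30401; posterior = 0.753.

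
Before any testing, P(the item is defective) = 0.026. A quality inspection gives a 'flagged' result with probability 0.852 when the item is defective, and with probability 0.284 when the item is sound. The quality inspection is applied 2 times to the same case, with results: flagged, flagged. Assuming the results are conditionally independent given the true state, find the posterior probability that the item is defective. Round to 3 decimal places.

With H the event that the item is defective, the joint likelihood of the observed sequence is P(data|H) = 0.852·0.852 = 0.72590 and P(data|¬H) = 0.284·0.284 = 0.080656.
Bayes: P(H|data) = 0.026·0.72590 / (0.026·0.72590 + 0.974·0.080656) = 0.018874/0.097432 = 0.1937.

Posterior P(H) ≈ 0.194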